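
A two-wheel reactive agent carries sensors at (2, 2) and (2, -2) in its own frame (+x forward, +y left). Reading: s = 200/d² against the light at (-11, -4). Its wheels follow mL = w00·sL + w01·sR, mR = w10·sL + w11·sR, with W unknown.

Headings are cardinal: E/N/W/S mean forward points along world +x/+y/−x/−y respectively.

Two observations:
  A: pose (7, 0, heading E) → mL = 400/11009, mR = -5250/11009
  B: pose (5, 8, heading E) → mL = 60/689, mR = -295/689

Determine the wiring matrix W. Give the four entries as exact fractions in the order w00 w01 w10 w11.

-1 1 -1/2 -1/2

obs A: pose=(7,0,E) → sL=50/109, sR=50/101, mL=400/11009, mR=-5250/11009
obs B: pose=(5,8,E) → sL=5/13, sR=25/53, mL=60/689, mR=-295/689
sensor matrix S = [[50/109, 50/101], [5/13, 25/53]]; det S = 197000/7585201
solve [mL_A; mL_B] = S·[w00; w01] and [mR_A; mR_B] = S·[w10; w11]:
  w00 = -1, w01 = 1, w10 = -1/2, w11 = -1/2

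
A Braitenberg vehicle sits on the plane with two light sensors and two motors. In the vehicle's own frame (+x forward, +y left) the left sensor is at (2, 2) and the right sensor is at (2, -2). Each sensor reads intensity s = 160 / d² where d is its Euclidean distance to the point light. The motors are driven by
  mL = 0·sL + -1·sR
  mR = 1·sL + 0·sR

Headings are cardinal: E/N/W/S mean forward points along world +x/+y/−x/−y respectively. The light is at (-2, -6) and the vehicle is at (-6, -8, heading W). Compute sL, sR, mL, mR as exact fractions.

40/13 40/9 -40/9 40/13

left sensor world pos  = (-8, -10); dL² = 52
right sensor world pos = (-8, -6); dR² = 36
sL = 160/52 = 40/13
sR = 160/36 = 40/9
mL = 0·sL + -1·sR = -40/9
mR = 1·sL + 0·sR = 40/13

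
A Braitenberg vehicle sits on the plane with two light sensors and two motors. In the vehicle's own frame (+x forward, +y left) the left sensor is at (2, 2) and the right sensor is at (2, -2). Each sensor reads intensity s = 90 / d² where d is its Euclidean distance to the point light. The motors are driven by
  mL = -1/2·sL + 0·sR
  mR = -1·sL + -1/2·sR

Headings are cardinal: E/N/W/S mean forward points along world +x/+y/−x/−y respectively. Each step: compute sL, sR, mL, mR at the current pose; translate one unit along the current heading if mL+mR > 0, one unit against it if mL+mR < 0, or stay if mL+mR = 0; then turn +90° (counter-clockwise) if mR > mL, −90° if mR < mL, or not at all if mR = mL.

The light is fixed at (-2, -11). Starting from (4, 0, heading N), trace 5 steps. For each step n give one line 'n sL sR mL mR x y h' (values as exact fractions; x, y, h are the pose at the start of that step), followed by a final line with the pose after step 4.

0 18/37 90/233 -9/37 -5859/8621 4 0 N
1 45/104 45/64 -45/208 -1305/1664 4 -1 E
2 90/113 90/73 -45/113 -11655/8249 3 -1 S
3 1 45/89 -1/2 -223/178 3 0 W
4 18/37 90/233 -9/37 -5859/8621 4 0 N
final 4 -1 E

n=0: pose=(4,0,N); sL=18/37, sR=90/233; mL=-9/37, mR=-5859/8621; mL+mR=-7956/8621 → advance -1; mR−mL=-3762/8621 → turn -1·90°
n=1: pose=(4,-1,E); sL=45/104, sR=45/64; mL=-45/208, mR=-1305/1664; mL+mR=-1665/1664 → advance -1; mR−mL=-945/1664 → turn -1·90°
n=2: pose=(3,-1,S); sL=90/113, sR=90/73; mL=-45/113, mR=-11655/8249; mL+mR=-14940/8249 → advance -1; mR−mL=-8370/8249 → turn -1·90°
n=3: pose=(3,0,W); sL=1, sR=45/89; mL=-1/2, mR=-223/178; mL+mR=-156/89 → advance -1; mR−mL=-67/89 → turn -1·90°
n=4: pose=(4,0,N); sL=18/37, sR=90/233; mL=-9/37, mR=-5859/8621; mL+mR=-7956/8621 → advance -1; mR−mL=-3762/8621 → turn -1·90°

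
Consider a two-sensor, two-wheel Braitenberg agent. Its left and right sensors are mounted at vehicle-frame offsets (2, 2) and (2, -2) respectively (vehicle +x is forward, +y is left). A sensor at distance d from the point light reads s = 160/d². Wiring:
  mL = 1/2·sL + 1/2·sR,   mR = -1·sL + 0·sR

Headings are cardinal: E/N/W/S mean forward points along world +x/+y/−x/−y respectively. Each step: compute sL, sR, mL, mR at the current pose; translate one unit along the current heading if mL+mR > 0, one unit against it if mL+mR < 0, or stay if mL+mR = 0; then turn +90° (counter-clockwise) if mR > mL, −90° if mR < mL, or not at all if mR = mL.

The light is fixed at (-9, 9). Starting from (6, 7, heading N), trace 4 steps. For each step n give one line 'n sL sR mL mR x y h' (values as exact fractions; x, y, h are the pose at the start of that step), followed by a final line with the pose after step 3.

n=0: pose=(6,7,N); sL=160/169, sR=160/289; mL=36640/48841, mR=-160/169; mL+mR=-9600/48841 → advance -1; mR−mL=-82880/48841 → turn -1·90°
n=1: pose=(6,6,E); sL=16/29, sR=80/157; mL=2416/4553, mR=-16/29; mL+mR=-96/4553 → advance -1; mR−mL=-4928/4553 → turn -1·90°
n=2: pose=(5,6,S); sL=160/281, sR=160/169; mL=36000/47489, mR=-160/281; mL+mR=8960/47489 → advance +1; mR−mL=-63040/47489 → turn -1·90°
n=3: pose=(5,5,W); sL=8/9, sR=40/37; mL=328/333, mR=-8/9; mL+mR=32/333 → advance +1; mR−mL=-208/111 → turn -1·90°

0 160/169 160/289 36640/48841 -160/169 6 7 N
1 16/29 80/157 2416/4553 -16/29 6 6 E
2 160/281 160/169 36000/47489 -160/281 5 6 S
3 8/9 40/37 328/333 -8/9 5 5 W
final 4 5 N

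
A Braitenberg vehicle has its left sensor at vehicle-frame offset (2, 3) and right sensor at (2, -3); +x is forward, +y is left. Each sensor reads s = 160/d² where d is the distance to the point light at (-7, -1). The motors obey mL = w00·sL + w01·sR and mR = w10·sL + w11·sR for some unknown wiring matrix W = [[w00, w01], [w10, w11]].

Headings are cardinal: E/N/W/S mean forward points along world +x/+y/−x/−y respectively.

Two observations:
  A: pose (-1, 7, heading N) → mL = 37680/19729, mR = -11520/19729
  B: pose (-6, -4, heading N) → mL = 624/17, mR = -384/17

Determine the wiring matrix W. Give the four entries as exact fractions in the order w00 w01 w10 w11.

obs A: pose=(-1,7,N) → sL=160/109, sR=160/181, mL=37680/19729, mR=-11520/19729
obs B: pose=(-6,-4,N) → sL=32, sR=160/17, mL=624/17, mR=-384/17
sensor matrix S = [[160/109, 160/181], [32, 160/17]]; det S = -4853760/335393
solve [mL_A; mL_B] = S·[w00; w01] and [mR_A; mR_B] = S·[w10; w11]:
  w00 = 1, w01 = 1/2, w10 = -1, w11 = 1

1 1/2 -1 1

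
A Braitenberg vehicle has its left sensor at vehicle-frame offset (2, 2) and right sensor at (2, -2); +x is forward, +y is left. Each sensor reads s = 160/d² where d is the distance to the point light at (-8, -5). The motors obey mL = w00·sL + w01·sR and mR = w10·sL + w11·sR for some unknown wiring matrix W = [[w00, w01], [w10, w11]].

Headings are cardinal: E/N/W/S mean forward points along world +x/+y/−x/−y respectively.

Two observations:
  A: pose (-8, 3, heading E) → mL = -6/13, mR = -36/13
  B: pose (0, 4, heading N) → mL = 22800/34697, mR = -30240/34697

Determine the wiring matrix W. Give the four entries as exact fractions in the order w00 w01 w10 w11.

1 -1/2 -1/2 -1/2

obs A: pose=(-8,3,E) → sL=20/13, sR=4, mL=-6/13, mR=-36/13
obs B: pose=(0,4,N) → sL=160/157, sR=160/221, mL=22800/34697, mR=-30240/34697
sensor matrix S = [[20/13, 4], [160/157, 160/221]]; det S = -1336320/451061
solve [mL_A; mL_B] = S·[w00; w01] and [mR_A; mR_B] = S·[w10; w11]:
  w00 = 1, w01 = -1/2, w10 = -1/2, w11 = -1/2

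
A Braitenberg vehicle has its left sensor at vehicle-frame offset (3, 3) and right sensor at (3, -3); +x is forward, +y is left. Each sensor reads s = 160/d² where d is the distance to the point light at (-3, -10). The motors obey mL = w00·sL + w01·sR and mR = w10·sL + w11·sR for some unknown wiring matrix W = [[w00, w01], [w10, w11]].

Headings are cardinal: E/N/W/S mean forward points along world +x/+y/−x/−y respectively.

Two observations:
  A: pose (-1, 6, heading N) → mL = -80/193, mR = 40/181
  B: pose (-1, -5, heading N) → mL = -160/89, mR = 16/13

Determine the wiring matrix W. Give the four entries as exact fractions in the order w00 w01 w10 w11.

0 -1 1/2 0

obs A: pose=(-1,6,N) → sL=80/181, sR=80/193, mL=-80/193, mR=40/181
obs B: pose=(-1,-5,N) → sL=32/13, sR=160/89, mL=-160/89, mR=16/13
sensor matrix S = [[80/181, 80/193], [32/13, 160/89]]; det S = -9123840/40417481
solve [mL_A; mL_B] = S·[w00; w01] and [mR_A; mR_B] = S·[w10; w11]:
  w00 = 0, w01 = -1, w10 = 1/2, w11 = 0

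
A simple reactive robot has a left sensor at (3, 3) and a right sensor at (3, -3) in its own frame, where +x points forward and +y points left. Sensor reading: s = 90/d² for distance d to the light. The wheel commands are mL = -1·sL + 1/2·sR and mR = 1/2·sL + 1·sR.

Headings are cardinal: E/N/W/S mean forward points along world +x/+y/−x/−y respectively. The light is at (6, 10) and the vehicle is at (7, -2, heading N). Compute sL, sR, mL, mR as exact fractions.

18/17 90/97 -981/1649 2403/1649

left sensor world pos  = (4, 1); dL² = 85
right sensor world pos = (10, 1); dR² = 97
sL = 90/85 = 18/17
sR = 90/97 = 90/97
mL = -1·sL + 1/2·sR = -981/1649
mR = 1/2·sL + 1·sR = 2403/1649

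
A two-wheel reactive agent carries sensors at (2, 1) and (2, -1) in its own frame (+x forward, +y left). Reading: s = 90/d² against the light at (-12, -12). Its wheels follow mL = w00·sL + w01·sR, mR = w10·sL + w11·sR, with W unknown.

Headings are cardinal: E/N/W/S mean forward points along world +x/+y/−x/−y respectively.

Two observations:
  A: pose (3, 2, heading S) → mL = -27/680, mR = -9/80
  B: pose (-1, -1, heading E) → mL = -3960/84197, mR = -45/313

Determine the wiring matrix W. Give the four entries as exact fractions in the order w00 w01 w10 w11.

obs A: pose=(3,2,S) → sL=9/40, sR=9/34, mL=-27/680, mR=-9/80
obs B: pose=(-1,-1,E) → sL=90/313, sR=90/269, mL=-3960/84197, mR=-45/313
sensor matrix S = [[9/40, 9/34], [90/313, 90/269]]; det S = -4779/5725396
solve [mL_A; mL_B] = S·[w00; w01] and [mR_A; mR_B] = S·[w10; w11]:
  w00 = 1, w01 = -1, w10 = -1/2, w11 = 0

1 -1 -1/2 0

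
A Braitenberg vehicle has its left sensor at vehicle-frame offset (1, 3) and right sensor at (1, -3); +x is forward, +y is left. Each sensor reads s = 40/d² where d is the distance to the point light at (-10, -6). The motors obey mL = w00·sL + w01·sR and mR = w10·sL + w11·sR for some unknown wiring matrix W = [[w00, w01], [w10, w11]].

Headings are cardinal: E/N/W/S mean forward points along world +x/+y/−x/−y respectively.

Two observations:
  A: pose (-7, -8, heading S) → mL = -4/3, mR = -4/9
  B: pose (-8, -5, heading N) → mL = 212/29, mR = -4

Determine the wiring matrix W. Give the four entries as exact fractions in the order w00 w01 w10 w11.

obs A: pose=(-7,-8,S) → sL=8/9, sR=40/9, mL=-4/3, mR=-4/9
obs B: pose=(-8,-5,N) → sL=8, sR=40/29, mL=212/29, mR=-4
sensor matrix S = [[8/9, 40/9], [8, 40/29]]; det S = -8960/261
solve [mL_A; mL_B] = S·[w00; w01] and [mR_A; mR_B] = S·[w10; w11]:
  w00 = 1, w01 = -1/2, w10 = -1/2, w11 = 0

1 -1/2 -1/2 0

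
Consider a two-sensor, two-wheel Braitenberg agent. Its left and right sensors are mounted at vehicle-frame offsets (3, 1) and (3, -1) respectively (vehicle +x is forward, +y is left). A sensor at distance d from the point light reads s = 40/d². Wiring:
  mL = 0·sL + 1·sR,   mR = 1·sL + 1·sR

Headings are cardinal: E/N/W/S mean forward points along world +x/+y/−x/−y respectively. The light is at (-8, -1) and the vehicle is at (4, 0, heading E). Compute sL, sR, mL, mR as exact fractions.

left sensor world pos  = (7, 1); dL² = 229
right sensor world pos = (7, -1); dR² = 225
sL = 40/229 = 40/229
sR = 40/225 = 8/45
mL = 0·sL + 1·sR = 8/45
mR = 1·sL + 1·sR = 3632/10305

40/229 8/45 8/45 3632/10305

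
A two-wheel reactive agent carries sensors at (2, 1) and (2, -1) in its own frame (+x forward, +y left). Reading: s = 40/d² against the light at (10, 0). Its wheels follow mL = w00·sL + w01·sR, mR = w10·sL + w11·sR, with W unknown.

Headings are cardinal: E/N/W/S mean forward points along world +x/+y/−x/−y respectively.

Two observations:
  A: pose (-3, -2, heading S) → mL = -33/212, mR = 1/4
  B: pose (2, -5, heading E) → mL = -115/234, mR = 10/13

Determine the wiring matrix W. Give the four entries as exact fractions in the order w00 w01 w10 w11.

-1 1/2 1 0

obs A: pose=(-3,-2,S) → sL=1/4, sR=10/53, mL=-33/212, mR=1/4
obs B: pose=(2,-5,E) → sL=10/13, sR=5/9, mL=-115/234, mR=10/13
sensor matrix S = [[1/4, 10/53], [10/13, 5/9]]; det S = -155/24804
solve [mL_A; mL_B] = S·[w00; w01] and [mR_A; mR_B] = S·[w10; w11]:
  w00 = -1, w01 = 1/2, w10 = 1, w11 = 0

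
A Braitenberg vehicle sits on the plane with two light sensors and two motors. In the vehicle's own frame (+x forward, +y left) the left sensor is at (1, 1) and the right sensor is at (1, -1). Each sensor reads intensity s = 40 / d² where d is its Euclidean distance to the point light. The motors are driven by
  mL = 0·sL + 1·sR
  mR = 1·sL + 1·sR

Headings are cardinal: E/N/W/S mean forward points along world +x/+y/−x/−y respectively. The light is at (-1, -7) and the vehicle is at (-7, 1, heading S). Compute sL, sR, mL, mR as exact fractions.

left sensor world pos  = (-6, 0); dL² = 74
right sensor world pos = (-8, 0); dR² = 98
sL = 40/74 = 20/37
sR = 40/98 = 20/49
mL = 0·sL + 1·sR = 20/49
mR = 1·sL + 1·sR = 1720/1813

20/37 20/49 20/49 1720/1813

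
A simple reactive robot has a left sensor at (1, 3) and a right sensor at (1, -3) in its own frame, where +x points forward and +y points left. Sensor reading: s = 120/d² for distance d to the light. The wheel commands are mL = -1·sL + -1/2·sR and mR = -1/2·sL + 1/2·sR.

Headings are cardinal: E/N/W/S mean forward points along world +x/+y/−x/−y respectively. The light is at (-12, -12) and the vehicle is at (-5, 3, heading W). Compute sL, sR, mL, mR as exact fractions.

left sensor world pos  = (-6, 0); dL² = 180
right sensor world pos = (-6, 6); dR² = 360
sL = 120/180 = 2/3
sR = 120/360 = 1/3
mL = -1·sL + -1/2·sR = -5/6
mR = -1/2·sL + 1/2·sR = -1/6

2/3 1/3 -5/6 -1/6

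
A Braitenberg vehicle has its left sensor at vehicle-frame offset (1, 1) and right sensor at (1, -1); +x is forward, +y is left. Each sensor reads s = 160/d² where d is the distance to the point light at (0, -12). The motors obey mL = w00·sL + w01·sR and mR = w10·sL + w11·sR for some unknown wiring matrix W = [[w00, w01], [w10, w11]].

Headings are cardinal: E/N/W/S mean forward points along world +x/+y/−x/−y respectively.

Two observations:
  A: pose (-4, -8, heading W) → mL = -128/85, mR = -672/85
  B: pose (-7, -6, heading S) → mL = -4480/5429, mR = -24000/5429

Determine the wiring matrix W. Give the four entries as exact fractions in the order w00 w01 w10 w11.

-1 1 -1 -1

obs A: pose=(-4,-8,W) → sL=80/17, sR=16/5, mL=-128/85, mR=-672/85
obs B: pose=(-7,-6,S) → sL=160/61, sR=160/89, mL=-4480/5429, mR=-24000/5429
sensor matrix S = [[80/17, 16/5], [160/61, 160/89]]; det S = 6144/92293
solve [mL_A; mL_B] = S·[w00; w01] and [mR_A; mR_B] = S·[w10; w11]:
  w00 = -1, w01 = 1, w10 = -1, w11 = -1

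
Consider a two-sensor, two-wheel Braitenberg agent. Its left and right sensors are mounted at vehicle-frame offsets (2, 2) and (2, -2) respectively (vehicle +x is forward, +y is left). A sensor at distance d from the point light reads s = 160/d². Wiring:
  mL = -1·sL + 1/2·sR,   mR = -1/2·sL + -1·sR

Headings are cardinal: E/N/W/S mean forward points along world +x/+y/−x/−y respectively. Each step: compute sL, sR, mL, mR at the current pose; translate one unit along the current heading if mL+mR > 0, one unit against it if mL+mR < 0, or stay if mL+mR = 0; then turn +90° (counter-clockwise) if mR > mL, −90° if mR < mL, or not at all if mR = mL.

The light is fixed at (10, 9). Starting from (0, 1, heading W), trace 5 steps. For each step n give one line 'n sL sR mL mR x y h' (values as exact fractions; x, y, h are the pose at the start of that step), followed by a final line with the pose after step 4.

n=0: pose=(0,1,W); sL=40/61, sR=8/9; mL=-116/549, mR=-668/549; mL+mR=-784/549 → advance -1; mR−mL=-184/183 → turn -1·90°
n=1: pose=(1,1,N); sL=160/157, sR=32/17; mL=-208/2669, mR=-6384/2669; mL+mR=-6592/2669 → advance -1; mR−mL=-6176/2669 → turn -1·90°
n=2: pose=(1,0,E); sL=80/49, sR=16/17; mL=-968/833, mR=-1464/833; mL+mR=-2432/833 → advance -1; mR−mL=-496/833 → turn -1·90°
n=3: pose=(0,0,S); sL=32/37, sR=32/53; mL=-1104/1961, mR=-2032/1961; mL+mR=-3136/1961 → advance -1; mR−mL=-928/1961 → turn -1·90°
n=4: pose=(0,1,W); sL=40/61, sR=8/9; mL=-116/549, mR=-668/549; mL+mR=-784/549 → advance -1; mR−mL=-184/183 → turn -1·90°

0 40/61 8/9 -116/549 -668/549 0 1 W
1 160/157 32/17 -208/2669 -6384/2669 1 1 N
2 80/49 16/17 -968/833 -1464/833 1 0 E
3 32/37 32/53 -1104/1961 -2032/1961 0 0 S
4 40/61 8/9 -116/549 -668/549 0 1 W
final 1 1 N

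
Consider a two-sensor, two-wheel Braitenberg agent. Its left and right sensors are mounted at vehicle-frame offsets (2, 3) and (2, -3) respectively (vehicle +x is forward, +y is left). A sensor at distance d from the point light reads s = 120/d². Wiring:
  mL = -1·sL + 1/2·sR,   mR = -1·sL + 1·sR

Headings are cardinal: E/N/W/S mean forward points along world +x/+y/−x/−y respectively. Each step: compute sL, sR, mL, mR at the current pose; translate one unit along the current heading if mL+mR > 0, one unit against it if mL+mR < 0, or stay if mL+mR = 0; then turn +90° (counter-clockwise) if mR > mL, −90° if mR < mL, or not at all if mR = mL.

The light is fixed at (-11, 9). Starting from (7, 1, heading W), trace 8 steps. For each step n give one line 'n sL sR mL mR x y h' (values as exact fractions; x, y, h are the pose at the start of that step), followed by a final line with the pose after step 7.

0 120/377 120/281 -11100/105937 11520/105937 7 1 W
1 6/25 15/37 -69/1850 153/925 6 1 S
2 120/397 24/101 -7356/40097 -2592/40097 6 0 E
3 60/109 12/41 -1806/4469 -1152/4469 5 0 N
4 24/73 24/49 -300/3577 576/3577 5 -1 W
5 10/39 5/12 -5/104 25/156 4 -1 S
6 120/353 24/97 -7404/34241 -3168/34241 4 -2 E
7 60/101 12/37 -1614/3737 -1008/3737 3 -2 N
final 3 -3 W

n=0: pose=(7,1,W); sL=120/377, sR=120/281; mL=-11100/105937, mR=11520/105937; mL+mR=420/105937 → advance +1; mR−mL=60/281 → turn +1·90°
n=1: pose=(6,1,S); sL=6/25, sR=15/37; mL=-69/1850, mR=153/925; mL+mR=237/1850 → advance +1; mR−mL=15/74 → turn +1·90°
n=2: pose=(6,0,E); sL=120/397, sR=24/101; mL=-7356/40097, mR=-2592/40097; mL+mR=-9948/40097 → advance -1; mR−mL=12/101 → turn +1·90°
n=3: pose=(5,0,N); sL=60/109, sR=12/41; mL=-1806/4469, mR=-1152/4469; mL+mR=-2958/4469 → advance -1; mR−mL=6/41 → turn +1·90°
n=4: pose=(5,-1,W); sL=24/73, sR=24/49; mL=-300/3577, mR=576/3577; mL+mR=276/3577 → advance +1; mR−mL=12/49 → turn +1·90°
n=5: pose=(4,-1,S); sL=10/39, sR=5/12; mL=-5/104, mR=25/156; mL+mR=35/312 → advance +1; mR−mL=5/24 → turn +1·90°
n=6: pose=(4,-2,E); sL=120/353, sR=24/97; mL=-7404/34241, mR=-3168/34241; mL+mR=-10572/34241 → advance -1; mR−mL=12/97 → turn +1·90°
n=7: pose=(3,-2,N); sL=60/101, sR=12/37; mL=-1614/3737, mR=-1008/3737; mL+mR=-2622/3737 → advance -1; mR−mL=6/37 → turn +1·90°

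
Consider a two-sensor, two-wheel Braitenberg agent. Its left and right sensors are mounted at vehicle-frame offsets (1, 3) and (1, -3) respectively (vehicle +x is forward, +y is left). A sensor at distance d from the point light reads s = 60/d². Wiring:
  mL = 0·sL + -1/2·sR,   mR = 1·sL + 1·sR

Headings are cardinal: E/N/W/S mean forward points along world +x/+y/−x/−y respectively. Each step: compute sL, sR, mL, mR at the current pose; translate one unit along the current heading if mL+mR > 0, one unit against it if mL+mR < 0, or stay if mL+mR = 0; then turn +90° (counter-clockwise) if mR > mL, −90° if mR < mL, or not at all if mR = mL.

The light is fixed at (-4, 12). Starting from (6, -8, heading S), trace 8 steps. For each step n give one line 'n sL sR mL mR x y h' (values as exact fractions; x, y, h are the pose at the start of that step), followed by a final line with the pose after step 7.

n=0: pose=(6,-8,S); sL=6/61, sR=6/49; mL=-3/49, mR=660/2989; mL+mR=477/2989 → advance +1; mR−mL=843/2989 → turn +1·90°
n=1: pose=(6,-9,E); sL=12/89, sR=60/697; mL=-30/697, mR=13704/62033; mL+mR=11034/62033 → advance +1; mR−mL=16374/62033 → turn +1·90°
n=2: pose=(7,-9,N); sL=15/116, sR=15/149; mL=-15/298, mR=3975/17284; mL+mR=3105/17284 → advance +1; mR−mL=4845/17284 → turn +1·90°
n=3: pose=(7,-8,W); sL=60/629, sR=60/389; mL=-30/389, mR=61080/244681; mL+mR=42210/244681 → advance +1; mR−mL=79950/244681 → turn +1·90°
n=4: pose=(6,-8,S); sL=6/61, sR=6/49; mL=-3/49, mR=660/2989; mL+mR=477/2989 → advance +1; mR−mL=843/2989 → turn +1·90°
n=5: pose=(6,-9,E); sL=12/89, sR=60/697; mL=-30/697, mR=13704/62033; mL+mR=11034/62033 → advance +1; mR−mL=16374/62033 → turn +1·90°
n=6: pose=(7,-9,N); sL=15/116, sR=15/149; mL=-15/298, mR=3975/17284; mL+mR=3105/17284 → advance +1; mR−mL=4845/17284 → turn +1·90°
n=7: pose=(7,-8,W); sL=60/629, sR=60/389; mL=-30/389, mR=61080/244681; mL+mR=42210/244681 → advance +1; mR−mL=79950/244681 → turn +1·90°

0 6/61 6/49 -3/49 660/2989 6 -8 S
1 12/89 60/697 -30/697 13704/62033 6 -9 E
2 15/116 15/149 -15/298 3975/17284 7 -9 N
3 60/629 60/389 -30/389 61080/244681 7 -8 W
4 6/61 6/49 -3/49 660/2989 6 -8 S
5 12/89 60/697 -30/697 13704/62033 6 -9 E
6 15/116 15/149 -15/298 3975/17284 7 -9 N
7 60/629 60/389 -30/389 61080/244681 7 -8 W
final 6 -8 S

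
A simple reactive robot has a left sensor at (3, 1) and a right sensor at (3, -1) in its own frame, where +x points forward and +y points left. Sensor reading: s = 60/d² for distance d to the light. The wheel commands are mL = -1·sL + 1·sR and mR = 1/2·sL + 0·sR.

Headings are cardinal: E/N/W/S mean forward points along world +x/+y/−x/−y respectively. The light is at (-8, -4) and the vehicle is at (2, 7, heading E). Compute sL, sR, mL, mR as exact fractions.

left sensor world pos  = (5, 8); dL² = 313
right sensor world pos = (5, 6); dR² = 269
sL = 60/313 = 60/313
sR = 60/269 = 60/269
mL = -1·sL + 1·sR = 2640/84197
mR = 1/2·sL + 0·sR = 30/313

60/313 60/269 2640/84197 30/313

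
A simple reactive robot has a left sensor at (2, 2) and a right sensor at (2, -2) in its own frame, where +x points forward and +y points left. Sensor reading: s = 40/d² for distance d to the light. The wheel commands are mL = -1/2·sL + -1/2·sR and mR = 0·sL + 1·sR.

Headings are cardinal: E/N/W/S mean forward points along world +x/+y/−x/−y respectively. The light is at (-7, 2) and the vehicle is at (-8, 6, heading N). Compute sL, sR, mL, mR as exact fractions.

8/9 40/37 -328/333 40/37

left sensor world pos  = (-10, 8); dL² = 45
right sensor world pos = (-6, 8); dR² = 37
sL = 40/45 = 8/9
sR = 40/37 = 40/37
mL = -1/2·sL + -1/2·sR = -328/333
mR = 0·sL + 1·sR = 40/37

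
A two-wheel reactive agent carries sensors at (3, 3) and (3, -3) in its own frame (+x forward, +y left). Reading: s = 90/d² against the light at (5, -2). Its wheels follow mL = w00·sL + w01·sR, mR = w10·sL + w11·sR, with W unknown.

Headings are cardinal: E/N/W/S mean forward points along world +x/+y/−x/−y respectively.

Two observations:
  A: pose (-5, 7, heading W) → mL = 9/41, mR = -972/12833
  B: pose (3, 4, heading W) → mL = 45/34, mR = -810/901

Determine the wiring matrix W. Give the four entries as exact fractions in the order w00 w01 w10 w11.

1/2 0 -1/2 1/2

obs A: pose=(-5,7,W) → sL=18/41, sR=90/313, mL=9/41, mR=-972/12833
obs B: pose=(3,4,W) → sL=45/17, sR=45/53, mL=45/34, mR=-810/901
sensor matrix S = [[18/41, 90/313], [45/17, 45/53]]; det S = -4490640/11562533
solve [mL_A; mL_B] = S·[w00; w01] and [mR_A; mR_B] = S·[w10; w11]:
  w00 = 1/2, w01 = 0, w10 = -1/2, w11 = 1/2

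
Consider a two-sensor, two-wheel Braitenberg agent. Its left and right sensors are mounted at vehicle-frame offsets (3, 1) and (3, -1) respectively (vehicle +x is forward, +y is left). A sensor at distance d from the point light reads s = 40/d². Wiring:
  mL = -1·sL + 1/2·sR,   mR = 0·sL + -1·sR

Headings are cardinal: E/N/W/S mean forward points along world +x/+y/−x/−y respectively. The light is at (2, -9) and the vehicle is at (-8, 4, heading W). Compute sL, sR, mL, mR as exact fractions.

40/313 8/73 -1668/22849 -8/73

left sensor world pos  = (-11, 3); dL² = 313
right sensor world pos = (-11, 5); dR² = 365
sL = 40/313 = 40/313
sR = 40/365 = 8/73
mL = -1·sL + 1/2·sR = -1668/22849
mR = 0·sL + -1·sR = -8/73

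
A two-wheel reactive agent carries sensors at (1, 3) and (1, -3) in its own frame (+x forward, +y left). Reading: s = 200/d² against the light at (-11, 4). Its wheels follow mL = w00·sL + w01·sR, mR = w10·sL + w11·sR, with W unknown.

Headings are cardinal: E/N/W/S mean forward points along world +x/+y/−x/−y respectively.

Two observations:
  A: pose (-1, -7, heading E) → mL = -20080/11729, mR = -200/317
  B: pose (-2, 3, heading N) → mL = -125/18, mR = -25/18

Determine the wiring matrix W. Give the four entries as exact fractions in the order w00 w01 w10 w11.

-1 -1 0 -1

obs A: pose=(-1,-7,E) → sL=40/37, sR=200/317, mL=-20080/11729, mR=-200/317
obs B: pose=(-2,3,N) → sL=50/9, sR=25/18, mL=-125/18, mR=-25/18
sensor matrix S = [[40/37, 200/317], [50/9, 25/18]]; det S = -23500/11729
solve [mL_A; mL_B] = S·[w00; w01] and [mR_A; mR_B] = S·[w10; w11]:
  w00 = -1, w01 = -1, w10 = 0, w11 = -1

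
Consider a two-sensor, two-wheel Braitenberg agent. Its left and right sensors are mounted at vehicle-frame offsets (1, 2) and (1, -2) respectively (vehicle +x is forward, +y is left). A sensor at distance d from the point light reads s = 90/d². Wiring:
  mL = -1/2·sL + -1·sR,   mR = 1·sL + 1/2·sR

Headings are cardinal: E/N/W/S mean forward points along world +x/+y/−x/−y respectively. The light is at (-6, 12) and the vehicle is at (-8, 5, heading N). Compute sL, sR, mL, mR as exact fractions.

45/26 5/2 -175/52 155/52

left sensor world pos  = (-10, 6); dL² = 52
right sensor world pos = (-6, 6); dR² = 36
sL = 90/52 = 45/26
sR = 90/36 = 5/2
mL = -1/2·sL + -1·sR = -175/52
mR = 1·sL + 1/2·sR = 155/52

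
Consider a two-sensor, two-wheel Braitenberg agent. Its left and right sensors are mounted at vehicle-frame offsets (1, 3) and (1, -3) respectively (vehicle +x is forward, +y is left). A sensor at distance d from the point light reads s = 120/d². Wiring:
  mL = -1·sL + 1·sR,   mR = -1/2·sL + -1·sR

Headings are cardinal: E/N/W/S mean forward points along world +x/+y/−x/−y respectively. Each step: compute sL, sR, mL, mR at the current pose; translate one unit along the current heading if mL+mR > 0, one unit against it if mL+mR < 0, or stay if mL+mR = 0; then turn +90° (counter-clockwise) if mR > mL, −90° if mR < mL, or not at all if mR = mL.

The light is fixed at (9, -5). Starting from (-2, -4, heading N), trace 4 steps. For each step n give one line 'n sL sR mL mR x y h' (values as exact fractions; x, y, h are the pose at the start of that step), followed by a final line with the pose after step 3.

n=0: pose=(-2,-4,N); sL=3/5, sR=30/17; mL=99/85, mR=-351/170; mL+mR=-9/10 → advance -1; mR−mL=-549/170 → turn -1·90°
n=1: pose=(-2,-5,E); sL=120/109, sR=120/109; mL=0, mR=-180/109; mL+mR=-180/109 → advance -1; mR−mL=-180/109 → turn -1·90°
n=2: pose=(-3,-5,S); sL=60/41, sR=60/113; mL=-4320/4633, mR=-5850/4633; mL+mR=-90/41 → advance -1; mR−mL=-1530/4633 → turn -1·90°
n=3: pose=(-3,-4,W); sL=120/173, sR=24/37; mL=-288/6401, mR=-6372/6401; mL+mR=-180/173 → advance -1; mR−mL=-6084/6401 → turn -1·90°

0 3/5 30/17 99/85 -351/170 -2 -4 N
1 120/109 120/109 0 -180/109 -2 -5 E
2 60/41 60/113 -4320/4633 -5850/4633 -3 -5 S
3 120/173 24/37 -288/6401 -6372/6401 -3 -4 W
final -2 -4 N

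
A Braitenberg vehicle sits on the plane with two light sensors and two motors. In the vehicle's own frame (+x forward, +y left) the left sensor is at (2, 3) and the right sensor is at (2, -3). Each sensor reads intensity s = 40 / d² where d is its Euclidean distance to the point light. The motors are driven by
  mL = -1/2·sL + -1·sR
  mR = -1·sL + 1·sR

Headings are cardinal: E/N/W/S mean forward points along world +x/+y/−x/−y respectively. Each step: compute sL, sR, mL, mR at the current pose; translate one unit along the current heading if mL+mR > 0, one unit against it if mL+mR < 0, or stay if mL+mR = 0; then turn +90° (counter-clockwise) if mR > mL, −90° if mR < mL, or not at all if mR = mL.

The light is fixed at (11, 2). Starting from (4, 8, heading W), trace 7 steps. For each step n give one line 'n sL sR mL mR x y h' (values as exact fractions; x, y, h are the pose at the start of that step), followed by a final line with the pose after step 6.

0 4/9 20/81 -38/81 -16/81 4 8 W
1 8/5 40/97 -588/485 -576/485 5 8 S
2 10/29 5/4 -165/116 105/116 5 9 E
3 40/181 40/97 -9180/17557 3360/17557 4 9 N
4 4/9 20/81 -38/81 -16/81 4 8 W
5 8/5 40/97 -588/485 -576/485 5 8 S
6 10/29 5/4 -165/116 105/116 5 9 E
final 4 9 N

n=0: pose=(4,8,W); sL=4/9, sR=20/81; mL=-38/81, mR=-16/81; mL+mR=-2/3 → advance -1; mR−mL=22/81 → turn +1·90°
n=1: pose=(5,8,S); sL=8/5, sR=40/97; mL=-588/485, mR=-576/485; mL+mR=-12/5 → advance -1; mR−mL=12/485 → turn +1·90°
n=2: pose=(5,9,E); sL=10/29, sR=5/4; mL=-165/116, mR=105/116; mL+mR=-15/29 → advance -1; mR−mL=135/58 → turn +1·90°
n=3: pose=(4,9,N); sL=40/181, sR=40/97; mL=-9180/17557, mR=3360/17557; mL+mR=-60/181 → advance -1; mR−mL=12540/17557 → turn +1·90°
n=4: pose=(4,8,W); sL=4/9, sR=20/81; mL=-38/81, mR=-16/81; mL+mR=-2/3 → advance -1; mR−mL=22/81 → turn +1·90°
n=5: pose=(5,8,S); sL=8/5, sR=40/97; mL=-588/485, mR=-576/485; mL+mR=-12/5 → advance -1; mR−mL=12/485 → turn +1·90°
n=6: pose=(5,9,E); sL=10/29, sR=5/4; mL=-165/116, mR=105/116; mL+mR=-15/29 → advance -1; mR−mL=135/58 → turn +1·90°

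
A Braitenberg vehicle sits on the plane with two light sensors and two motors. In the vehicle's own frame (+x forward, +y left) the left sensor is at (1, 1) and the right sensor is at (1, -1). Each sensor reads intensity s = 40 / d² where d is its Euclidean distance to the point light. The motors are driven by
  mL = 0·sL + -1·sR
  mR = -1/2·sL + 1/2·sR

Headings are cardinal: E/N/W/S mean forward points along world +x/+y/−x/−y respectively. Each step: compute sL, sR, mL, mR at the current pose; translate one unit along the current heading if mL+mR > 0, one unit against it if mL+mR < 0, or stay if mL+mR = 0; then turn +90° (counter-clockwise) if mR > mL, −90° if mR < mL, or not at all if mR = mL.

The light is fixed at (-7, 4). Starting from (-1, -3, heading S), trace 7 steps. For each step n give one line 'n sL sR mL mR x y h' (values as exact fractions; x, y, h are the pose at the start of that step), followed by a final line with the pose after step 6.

n=0: pose=(-1,-3,S); sL=40/113, sR=40/89; mL=-40/89, mR=480/10057; mL+mR=-4040/10057 → advance -1; mR−mL=5000/10057 → turn +1·90°
n=1: pose=(-1,-2,E); sL=20/37, sR=20/49; mL=-20/49, mR=-120/1813; mL+mR=-860/1813 → advance -1; mR−mL=620/1813 → turn +1·90°
n=2: pose=(-2,-2,N); sL=40/41, sR=40/61; mL=-40/61, mR=-400/2501; mL+mR=-2040/2501 → advance -1; mR−mL=1240/2501 → turn +1·90°
n=3: pose=(-2,-3,W); sL=1/2, sR=10/13; mL=-10/13, mR=7/52; mL+mR=-33/52 → advance -1; mR−mL=47/52 → turn +1·90°
n=4: pose=(-1,-3,S); sL=40/113, sR=40/89; mL=-40/89, mR=480/10057; mL+mR=-4040/10057 → advance -1; mR−mL=5000/10057 → turn +1·90°
n=5: pose=(-1,-2,E); sL=20/37, sR=20/49; mL=-20/49, mR=-120/1813; mL+mR=-860/1813 → advance -1; mR−mL=620/1813 → turn +1·90°
n=6: pose=(-2,-2,N); sL=40/41, sR=40/61; mL=-40/61, mR=-400/2501; mL+mR=-2040/2501 → advance -1; mR−mL=1240/2501 → turn +1·90°

0 40/113 40/89 -40/89 480/10057 -1 -3 S
1 20/37 20/49 -20/49 -120/1813 -1 -2 E
2 40/41 40/61 -40/61 -400/2501 -2 -2 N
3 1/2 10/13 -10/13 7/52 -2 -3 W
4 40/113 40/89 -40/89 480/10057 -1 -3 S
5 20/37 20/49 -20/49 -120/1813 -1 -2 E
6 40/41 40/61 -40/61 -400/2501 -2 -2 N
final -2 -3 W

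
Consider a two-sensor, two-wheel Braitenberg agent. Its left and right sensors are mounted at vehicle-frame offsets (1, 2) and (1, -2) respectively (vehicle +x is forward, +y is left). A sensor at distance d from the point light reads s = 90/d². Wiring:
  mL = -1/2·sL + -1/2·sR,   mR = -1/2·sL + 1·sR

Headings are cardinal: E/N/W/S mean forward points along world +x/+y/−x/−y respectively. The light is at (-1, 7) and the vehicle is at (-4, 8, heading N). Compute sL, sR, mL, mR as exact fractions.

90/29 18 -306/29 477/29

left sensor world pos  = (-6, 9); dL² = 29
right sensor world pos = (-2, 9); dR² = 5
sL = 90/29 = 90/29
sR = 90/5 = 18
mL = -1/2·sL + -1/2·sR = -306/29
mR = -1/2·sL + 1·sR = 477/29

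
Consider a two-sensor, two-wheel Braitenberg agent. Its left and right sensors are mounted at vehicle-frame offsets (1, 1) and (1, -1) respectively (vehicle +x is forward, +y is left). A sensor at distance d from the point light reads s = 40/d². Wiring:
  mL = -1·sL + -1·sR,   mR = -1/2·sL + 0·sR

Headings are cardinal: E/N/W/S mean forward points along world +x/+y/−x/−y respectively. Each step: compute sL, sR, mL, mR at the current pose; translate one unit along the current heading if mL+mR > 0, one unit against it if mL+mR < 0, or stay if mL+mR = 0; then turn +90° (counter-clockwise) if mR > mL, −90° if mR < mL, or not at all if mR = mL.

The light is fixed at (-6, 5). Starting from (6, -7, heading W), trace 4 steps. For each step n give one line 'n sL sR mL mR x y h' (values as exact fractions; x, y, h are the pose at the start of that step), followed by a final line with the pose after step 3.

n=0: pose=(6,-7,W); sL=4/29, sR=20/121; mL=-1064/3509, mR=-2/29; mL+mR=-1306/3509 → advance -1; mR−mL=822/3509 → turn +1·90°
n=1: pose=(7,-7,S); sL=8/73, sR=40/313; mL=-5424/22849, mR=-4/73; mL+mR=-6676/22849 → advance -1; mR−mL=4172/22849 → turn +1·90°
n=2: pose=(7,-6,E); sL=5/37, sR=2/17; mL=-159/629, mR=-5/74; mL+mR=-403/1258 → advance -1; mR−mL=233/1258 → turn +1·90°
n=3: pose=(6,-6,N); sL=40/221, sR=40/269; mL=-19600/59449, mR=-20/221; mL+mR=-24980/59449 → advance -1; mR−mL=14220/59449 → turn +1·90°

0 4/29 20/121 -1064/3509 -2/29 6 -7 W
1 8/73 40/313 -5424/22849 -4/73 7 -7 S
2 5/37 2/17 -159/629 -5/74 7 -6 E
3 40/221 40/269 -19600/59449 -20/221 6 -6 N
final 6 -7 W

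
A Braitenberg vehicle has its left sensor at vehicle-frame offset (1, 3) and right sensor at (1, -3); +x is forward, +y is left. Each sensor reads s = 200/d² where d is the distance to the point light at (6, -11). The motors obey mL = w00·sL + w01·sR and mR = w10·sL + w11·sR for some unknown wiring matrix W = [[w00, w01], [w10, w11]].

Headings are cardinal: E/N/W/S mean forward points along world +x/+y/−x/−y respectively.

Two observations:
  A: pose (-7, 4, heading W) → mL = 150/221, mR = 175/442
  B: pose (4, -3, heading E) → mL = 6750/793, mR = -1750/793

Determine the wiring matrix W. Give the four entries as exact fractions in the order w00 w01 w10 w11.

obs A: pose=(-7,4,W) → sL=10/17, sR=5/13, mL=150/221, mR=175/442
obs B: pose=(4,-3,E) → sL=100/61, sR=100/13, mL=6750/793, mR=-1750/793
sensor matrix S = [[10/17, 5/13], [100/61, 100/13]]; det S = 52500/13481
solve [mL_A; mL_B] = S·[w00; w01] and [mR_A; mR_B] = S·[w10; w11]:
  w00 = 1/2, w01 = 1, w10 = 1, w11 = -1/2

1/2 1 1 -1/2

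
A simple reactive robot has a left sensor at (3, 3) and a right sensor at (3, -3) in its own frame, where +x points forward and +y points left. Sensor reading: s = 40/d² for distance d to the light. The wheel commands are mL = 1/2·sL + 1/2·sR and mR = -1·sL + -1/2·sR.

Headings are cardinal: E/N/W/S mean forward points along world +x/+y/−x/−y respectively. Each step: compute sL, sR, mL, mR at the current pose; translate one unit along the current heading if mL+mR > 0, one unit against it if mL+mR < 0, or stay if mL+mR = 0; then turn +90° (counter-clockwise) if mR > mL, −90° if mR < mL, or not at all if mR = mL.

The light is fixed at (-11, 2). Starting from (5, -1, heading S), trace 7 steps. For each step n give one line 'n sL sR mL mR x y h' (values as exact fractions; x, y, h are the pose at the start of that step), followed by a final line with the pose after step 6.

0 40/397 8/41 2408/16277 -3228/16277 5 -1 S
1 20/97 4/17 364/1649 -534/1649 5 0 W
2 40/197 40/401 11960/78997 -19980/78997 6 0 N
3 1/10 10/109 209/2180 -159/1090 6 -1 E
4 40/397 8/41 2408/16277 -3228/16277 5 -1 S
5 20/97 4/17 364/1649 -534/1649 5 0 W
6 40/197 40/401 11960/78997 -19980/78997 6 0 N
final 6 -1 E

n=0: pose=(5,-1,S); sL=40/397, sR=8/41; mL=2408/16277, mR=-3228/16277; mL+mR=-20/397 → advance -1; mR−mL=-5636/16277 → turn -1·90°
n=1: pose=(5,0,W); sL=20/97, sR=4/17; mL=364/1649, mR=-534/1649; mL+mR=-10/97 → advance -1; mR−mL=-898/1649 → turn -1·90°
n=2: pose=(6,0,N); sL=40/197, sR=40/401; mL=11960/78997, mR=-19980/78997; mL+mR=-20/197 → advance -1; mR−mL=-31940/78997 → turn -1·90°
n=3: pose=(6,-1,E); sL=1/10, sR=10/109; mL=209/2180, mR=-159/1090; mL+mR=-1/20 → advance -1; mR−mL=-527/2180 → turn -1·90°
n=4: pose=(5,-1,S); sL=40/397, sR=8/41; mL=2408/16277, mR=-3228/16277; mL+mR=-20/397 → advance -1; mR−mL=-5636/16277 → turn -1·90°
n=5: pose=(5,0,W); sL=20/97, sR=4/17; mL=364/1649, mR=-534/1649; mL+mR=-10/97 → advance -1; mR−mL=-898/1649 → turn -1·90°
n=6: pose=(6,0,N); sL=40/197, sR=40/401; mL=11960/78997, mR=-19980/78997; mL+mR=-20/197 → advance -1; mR−mL=-31940/78997 → turn -1·90°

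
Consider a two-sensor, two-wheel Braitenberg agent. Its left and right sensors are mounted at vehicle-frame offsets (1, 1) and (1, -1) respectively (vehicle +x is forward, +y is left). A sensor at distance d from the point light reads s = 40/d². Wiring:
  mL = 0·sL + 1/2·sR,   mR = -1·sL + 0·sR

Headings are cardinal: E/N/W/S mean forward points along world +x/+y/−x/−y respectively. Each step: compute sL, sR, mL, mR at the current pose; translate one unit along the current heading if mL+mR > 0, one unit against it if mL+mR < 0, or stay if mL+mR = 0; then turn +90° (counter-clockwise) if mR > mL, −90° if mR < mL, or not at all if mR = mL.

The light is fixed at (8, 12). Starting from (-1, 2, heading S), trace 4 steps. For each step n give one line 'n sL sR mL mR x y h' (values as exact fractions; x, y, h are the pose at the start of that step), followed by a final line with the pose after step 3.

0 8/37 40/221 20/221 -8/37 -1 2 S
1 1/5 10/41 5/41 -1/5 -1 3 W
2 8/29 40/113 20/113 -8/29 0 3 N
3 4/13 4/17 2/17 -4/13 0 2 E
final -1 2 S

n=0: pose=(-1,2,S); sL=8/37, sR=40/221; mL=20/221, mR=-8/37; mL+mR=-1028/8177 → advance -1; mR−mL=-2508/8177 → turn -1·90°
n=1: pose=(-1,3,W); sL=1/5, sR=10/41; mL=5/41, mR=-1/5; mL+mR=-16/205 → advance -1; mR−mL=-66/205 → turn -1·90°
n=2: pose=(0,3,N); sL=8/29, sR=40/113; mL=20/113, mR=-8/29; mL+mR=-324/3277 → advance -1; mR−mL=-1484/3277 → turn -1·90°
n=3: pose=(0,2,E); sL=4/13, sR=4/17; mL=2/17, mR=-4/13; mL+mR=-42/221 → advance -1; mR−mL=-94/221 → turn -1·90°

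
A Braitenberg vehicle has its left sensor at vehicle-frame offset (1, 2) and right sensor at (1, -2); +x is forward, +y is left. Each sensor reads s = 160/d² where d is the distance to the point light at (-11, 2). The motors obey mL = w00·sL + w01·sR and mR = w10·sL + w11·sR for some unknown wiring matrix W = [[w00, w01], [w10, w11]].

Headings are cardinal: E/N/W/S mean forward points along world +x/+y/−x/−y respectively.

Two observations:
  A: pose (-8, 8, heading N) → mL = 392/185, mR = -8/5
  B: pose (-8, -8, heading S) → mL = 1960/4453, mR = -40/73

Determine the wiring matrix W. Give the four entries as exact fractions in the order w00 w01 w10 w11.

obs A: pose=(-8,8,N) → sL=16/5, sR=80/37, mL=392/185, mR=-8/5
obs B: pose=(-8,-8,S) → sL=80/73, sR=80/61, mL=1960/4453, mR=-40/73
sensor matrix S = [[16/5, 80/37], [80/73, 80/61]]; det S = 301056/164761
solve [mL_A; mL_B] = S·[w00; w01] and [mR_A; mR_B] = S·[w10; w11]:
  w00 = 1, w01 = -1/2, w10 = -1/2, w11 = 0

1 -1/2 -1/2 0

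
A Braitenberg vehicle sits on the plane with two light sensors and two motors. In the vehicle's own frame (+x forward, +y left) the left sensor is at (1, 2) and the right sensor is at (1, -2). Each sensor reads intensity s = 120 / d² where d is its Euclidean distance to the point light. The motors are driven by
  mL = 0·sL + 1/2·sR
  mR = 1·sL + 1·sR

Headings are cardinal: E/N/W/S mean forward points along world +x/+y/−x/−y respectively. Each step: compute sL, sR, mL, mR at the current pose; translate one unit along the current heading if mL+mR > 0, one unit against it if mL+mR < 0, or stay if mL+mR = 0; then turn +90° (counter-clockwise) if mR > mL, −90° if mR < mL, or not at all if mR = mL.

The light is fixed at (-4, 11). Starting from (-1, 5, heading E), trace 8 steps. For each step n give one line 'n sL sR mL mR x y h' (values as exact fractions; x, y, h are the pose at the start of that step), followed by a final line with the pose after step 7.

n=0: pose=(-1,5,E); sL=15/4, sR=3/2; mL=3/4, mR=21/4; mL+mR=6 → advance +1; mR−mL=9/2 → turn +1·90°
n=1: pose=(0,5,N); sL=120/29, sR=120/61; mL=60/61, mR=10800/1769; mL+mR=12540/1769 → advance +1; mR−mL=9060/1769 → turn +1·90°
n=2: pose=(0,6,W); sL=60/29, sR=20/3; mL=10/3, mR=760/87; mL+mR=350/29 → advance +1; mR−mL=470/87 → turn +1·90°
n=3: pose=(-1,6,S); sL=120/61, sR=120/37; mL=60/37, mR=11760/2257; mL+mR=15420/2257 → advance +1; mR−mL=8100/2257 → turn +1·90°
n=4: pose=(-1,5,E); sL=15/4, sR=3/2; mL=3/4, mR=21/4; mL+mR=6 → advance +1; mR−mL=9/2 → turn +1·90°
n=5: pose=(0,5,N); sL=120/29, sR=120/61; mL=60/61, mR=10800/1769; mL+mR=12540/1769 → advance +1; mR−mL=9060/1769 → turn +1·90°
n=6: pose=(0,6,W); sL=60/29, sR=20/3; mL=10/3, mR=760/87; mL+mR=350/29 → advance +1; mR−mL=470/87 → turn +1·90°
n=7: pose=(-1,6,S); sL=120/61, sR=120/37; mL=60/37, mR=11760/2257; mL+mR=15420/2257 → advance +1; mR−mL=8100/2257 → turn +1·90°

0 15/4 3/2 3/4 21/4 -1 5 E
1 120/29 120/61 60/61 10800/1769 0 5 N
2 60/29 20/3 10/3 760/87 0 6 W
3 120/61 120/37 60/37 11760/2257 -1 6 S
4 15/4 3/2 3/4 21/4 -1 5 E
5 120/29 120/61 60/61 10800/1769 0 5 N
6 60/29 20/3 10/3 760/87 0 6 W
7 120/61 120/37 60/37 11760/2257 -1 6 S
final -1 5 E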